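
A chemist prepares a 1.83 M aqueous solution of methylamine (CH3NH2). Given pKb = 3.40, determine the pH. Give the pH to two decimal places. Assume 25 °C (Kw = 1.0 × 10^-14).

CH3NH2 + H2O ⇌ CH3NH3+ + OH-
Kb = 10^(−3.40) = 3.98 × 10^-4
Kb = x²/(1.83 − x) = 3.98 × 10^-4
Since Kb ≪ C₀, x ≈ √(Kb·C₀) = 2.70 × 10^-2 M.
Check: 1.5% ionized — well under 5%, approximation valid.
pOH = 1.57, so pH = 14.00 − pOH = 12.43

pH = 12.43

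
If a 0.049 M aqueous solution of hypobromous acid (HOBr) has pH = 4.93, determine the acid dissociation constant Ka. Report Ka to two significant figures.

Ka = 2.8 × 10^-9

[H+] = 10^(-4.93) = 1.17 × 10^-5 M
At equilibrium [HA] = 0.049 − 1.17 × 10^-5 = 4.90 × 10^-2 M
Ka = [H+][A-]/[HA] = (1.17 × 10^-5)² / 4.90 × 10^-2 = 2.8 × 10^-9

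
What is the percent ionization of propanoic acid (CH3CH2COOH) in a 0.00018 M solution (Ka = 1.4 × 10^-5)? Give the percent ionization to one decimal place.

24.3%

CH3CH2COOH ⇌ CH3CH2COO- + H+; let x = [H+] at equilibrium.
Solve x² + 1.4e-05x − 2.52e-09 = 0 → x = 4.37 × 10^-5 M
% ionization = x/C₀ × 100% = 4.37 × 10^-5/0.00018 × 100% = 24.3%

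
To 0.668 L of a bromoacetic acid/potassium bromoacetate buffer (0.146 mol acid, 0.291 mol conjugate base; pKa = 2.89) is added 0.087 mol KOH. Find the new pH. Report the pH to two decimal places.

OH- converts BrCH2COOH to BrCH2COO-: BrCH2COOH → 0.059 mol, BrCH2COO- → 0.378 mol.
pH = pKa + log(n_BrCH2COO-/n_BrCH2COOH) = 2.89 + log(0.378/0.059) = 2.89 + (+0.807)

pH = 3.70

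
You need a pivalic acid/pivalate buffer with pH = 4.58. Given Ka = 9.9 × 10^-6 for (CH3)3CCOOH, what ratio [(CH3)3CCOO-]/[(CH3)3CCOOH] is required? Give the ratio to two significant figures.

pKa = -log(9.9 × 10^-6) = 5.004
pH = pKa + log(r) ⇒ log(r) = 4.58 − 5.004 = -0.424
r = [(CH3)3CCOO-]/[(CH3)3CCOOH] = 10^(-0.424) = 0.377

ratio = 0.38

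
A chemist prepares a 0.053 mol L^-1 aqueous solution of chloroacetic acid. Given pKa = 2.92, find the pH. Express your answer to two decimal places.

pH = 2.13

ClCH2COOH ⇌ ClCH2COO- + H+
Ka = 10^(−2.92) = 1.20 × 10^-3
Ka = [H+]²/(0.053 − [H+]) = 1.20 × 10^-3
The 5% rule fails; solving [H+]² + Ka·[H+] − Ka·C₀ = 0 exactly:
[H+] = [−0.0012 + √(0.0012² + 0.000254)]/2 = 7.40 × 10^-3 M
pH = −log[H+] = −log(7.40 × 10^-3) = 2.13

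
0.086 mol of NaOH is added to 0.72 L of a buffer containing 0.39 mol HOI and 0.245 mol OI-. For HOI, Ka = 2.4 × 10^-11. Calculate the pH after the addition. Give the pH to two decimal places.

pH = 10.66

After neutralization: n(HOI) = 0.304 mol, n(OI-) = 0.331 mol.
pKa = −log(2.4 × 10^-11) = 10.620
Henderson–Hasselbalch with mole ratio 0.331/0.304: pH = 10.620 + (+0.037)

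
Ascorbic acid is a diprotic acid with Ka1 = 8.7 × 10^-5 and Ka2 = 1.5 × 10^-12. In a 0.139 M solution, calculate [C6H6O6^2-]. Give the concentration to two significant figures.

First ionization gives [H+] ≈ [HC6H6O6-] = 3.48 × 10^-3 M.
Second step: Ka2 = [H+][C6H6O6^2-]/[HC6H6O6-] ≈ [C6H6O6^2-] (since [H+] ≈ [HC6H6O6-]).
So [C6H6O6^2-] ≈ Ka2.

1.5 × 10^-12 M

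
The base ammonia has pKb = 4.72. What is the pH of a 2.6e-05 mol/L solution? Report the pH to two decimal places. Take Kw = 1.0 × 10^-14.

NH3 + H2O ⇌ NH4+ + OH-
Kb = 10^(−4.72) = 1.91 × 10^-5
From the ICE table, Kb = x²/(2.6e-05 − x) = 1.91 × 10^-5.
x is not negligible relative to C₀; solve x² + 1.91e-05·x − 4.97e-10 = 0.
x = (−Kb + √(Kb² + 4·Kb·C₀))/2 = 1.47 × 10^-5 M
pOH = −log(1.47 × 10^-5) = 4.83; pH = 14.00 − 4.83 = 9.17

pH = 9.17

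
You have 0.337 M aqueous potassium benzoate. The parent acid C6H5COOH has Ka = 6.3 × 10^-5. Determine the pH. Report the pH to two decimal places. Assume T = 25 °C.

pH = 8.86

C6H5COO- is the conjugate base of the weak acid C6H5COOH.
Kb = Kw/Ka = 1.0×10^-14 / 6.3 × 10^-5 = 1.59 × 10^-10
From the ICE table, Kb = [OH-]²/(0.337 − [OH-]) = 1.59 × 10^-10.
Assume [OH-] ≪ 0.337: [OH-] ≈ √(1.59 × 10^-10 × 0.337) = 7.32 × 10^-6 M
Check: 0.0022% ionized — well under 5%, approximation valid.
pOH = −log(7.32 × 10^-6) = 5.14; pH = 14.00 − 5.14 = 8.86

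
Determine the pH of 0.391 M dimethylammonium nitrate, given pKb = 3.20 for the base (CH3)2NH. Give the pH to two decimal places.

(CH3)2NH2+ is the conjugate acid of the weak base (CH3)2NH.
Kb = 10^(−3.20) = 6.31 × 10^-4
Ka = Kw/Kb = 1.0×10^-14 / 6.31 × 10^-4 = 1.58 × 10^-11
From the ICE table, Ka = [H+]²/(0.391 − [H+]) = 1.58 × 10^-11.
Neglecting [H+] in the denominator: [H+] = √(1.58 × 10^-11 × 0.391) = 2.49 × 10^-6 M
([H+]/C₀ = 0.00064% < 5%, so the approximation holds.)
pH = −log[H+] = −log(2.49 × 10^-6) = 5.60

pH = 5.60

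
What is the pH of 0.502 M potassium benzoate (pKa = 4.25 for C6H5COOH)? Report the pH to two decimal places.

C6H5COO- is the conjugate base of the weak acid C6H5COOH.
Ka = 10^(−4.25) = 5.62 × 10^-5
Kb = Kw/Ka = 1.0×10^-14 / 5.62 × 10^-5 = 1.78 × 10^-10
From the ICE table, Kb = x²/(0.502 − x) = 1.78 × 10^-10.
Neglecting x in the denominator: x = √(1.78 × 10^-10 × 0.502) = 9.45 × 10^-6 M
(x/C₀ = 0.0019% < 5%, so the approximation holds.)
pOH = 5.02, so pH = 14.00 − pOH = 8.98

pH = 8.98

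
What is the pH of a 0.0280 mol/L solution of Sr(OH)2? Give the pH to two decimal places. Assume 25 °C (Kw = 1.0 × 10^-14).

Sr(OH)2 is a strong base (each formula unit releases 2 OH-); [OH-] = 0.056 M.
pOH = -log(0.056) = 1.25
pH = 14.00 - 1.25 = 12.75

pH = 12.75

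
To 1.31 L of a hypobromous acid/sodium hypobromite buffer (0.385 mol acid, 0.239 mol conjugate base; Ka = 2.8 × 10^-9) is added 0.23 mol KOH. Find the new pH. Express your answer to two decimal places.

After neutralization: n(HOBr) = 0.155 mol, n(OBr-) = 0.469 mol.
pKa = −log(2.8 × 10^-9) = 8.553
Henderson–Hasselbalch with mole ratio 0.469/0.155: pH = 8.553 + (+0.481)

pH = 9.03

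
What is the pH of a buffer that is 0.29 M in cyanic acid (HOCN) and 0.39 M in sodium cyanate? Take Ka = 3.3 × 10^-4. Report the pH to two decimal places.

pKa = −log(3.3 × 10^-4) = 3.481
Henderson–Hasselbalch: pH = pKa + log([OCN-]/[HOCN]) = 3.481 + log(0.39/0.29)
pH = 3.481 + (+0.129) = 3.61

pH = 3.61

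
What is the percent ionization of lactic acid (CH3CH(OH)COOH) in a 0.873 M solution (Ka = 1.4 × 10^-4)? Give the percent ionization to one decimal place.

CH3CH(OH)COOH ⇌ CH3CH(OH)COO- + H+; let x = [H+] at equilibrium.
x ≈ √(Ka·C₀) = √(1.4 × 10^-4 × 0.873) = 1.11 × 10^-2 M
Fraction ionized = 1.11 × 10^-2 / 0.873 = 0.0127 → 1.3%

1.3%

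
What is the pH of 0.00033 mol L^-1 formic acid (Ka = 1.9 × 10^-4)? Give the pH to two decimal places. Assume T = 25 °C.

HCOOH ⇌ HCOO- + H+
Ka = x²/(0.00033 − x) = 1.9 × 10^-4
The 5% rule fails; solving x² + Ka·x − Ka·C₀ = 0 exactly:
x = [−0.00019 + √(0.00019² + 2.51e-07)]/2 = 1.73 × 10^-4 M
pH = −log(1.73 × 10^-4) = 3.76

pH = 3.76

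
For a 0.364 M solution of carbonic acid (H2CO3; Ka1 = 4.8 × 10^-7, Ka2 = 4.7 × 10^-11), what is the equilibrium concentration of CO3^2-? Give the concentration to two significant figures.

First ionization gives [H+] ≈ [HCO3-] = 4.18 × 10^-4 M.
Second step: Ka2 = [H+][CO3^2-]/[HCO3-] ≈ [CO3^2-] (since [H+] ≈ [HCO3-]).
So [CO3^2-] ≈ Ka2.

4.7 × 10^-11 M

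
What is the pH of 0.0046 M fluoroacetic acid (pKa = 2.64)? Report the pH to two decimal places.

FCH2COOH ⇌ FCH2COO- + H+
Ka = 10^(−2.64) = 2.29 × 10^-3
From the ICE table, Ka = [H+]²/(0.0046 − [H+]) = 2.29 × 10^-3.
The 5% rule fails; solving [H+]² + Ka·[H+] − Ka·C₀ = 0 exactly:
[H+] = [−0.00229 + √(0.00229² + 4.21e-05)]/2 = 2.30 × 10^-3 M
pH = −log[H+] = −log(2.30 × 10^-3) = 2.64

pH = 2.64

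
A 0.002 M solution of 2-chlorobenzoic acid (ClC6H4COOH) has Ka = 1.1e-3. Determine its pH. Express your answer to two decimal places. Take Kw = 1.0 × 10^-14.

pH = 2.99

ClC6H4COOH ⇌ ClC6H4COO- + H+
From the ICE table, Ka = x²/(0.002 − x) = 1.1 × 10^-3.
x is not negligible relative to C₀; solve x² + 0.0011·x − 2.2e-06 = 0.
x = [−0.0011 + √(0.0011² + 8.8e-06)]/2 = 1.03 × 10^-3 M
pH = −log[H+] = −log(1.03 × 10^-3) = 2.99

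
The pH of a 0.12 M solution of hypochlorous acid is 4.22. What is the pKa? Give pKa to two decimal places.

pKa = 7.52

[H+] = 10^(-4.22) = 6.03 × 10^-5 M
At equilibrium [HA] = 0.12 − 6.03 × 10^-5 = 1.20 × 10^-1 M
Ka = [H+][A-]/[HA] = (6.03 × 10^-5)² / 1.20 × 10^-1 = 3.03 × 10^-8
pKa = -log(3.03 × 10^-8) = 7.52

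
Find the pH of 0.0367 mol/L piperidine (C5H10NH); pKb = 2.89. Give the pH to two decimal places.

pH = 11.80

C5H10NH + H2O ⇌ C5H10NH2+ + OH-
Kb = 10^(−2.89) = 1.29 × 10^-3
From the ICE table, Kb = x²/(0.0367 − x) = 1.29 × 10^-3.
x is not negligible relative to C₀; solve x² + 0.00129·x − 4.73e-05 = 0.
x = [−0.00129 + √(0.00129² + 0.000189)]/2 = 6.27 × 10^-3 M
pOH = −log(6.27 × 10^-3) = 2.20; pH = 14.00 − 2.20 = 11.80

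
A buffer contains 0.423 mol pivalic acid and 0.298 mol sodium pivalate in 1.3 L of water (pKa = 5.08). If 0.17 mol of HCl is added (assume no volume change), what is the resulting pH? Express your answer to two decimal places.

pH = 4.41

After neutralization: n((CH3)3CCOOH) = 0.593 mol, n((CH3)3CCOO-) = 0.128 mol.
pH = pKa + log(n_(CH3)3CCOO-/n_(CH3)3CCOOH) = 5.08 + log(0.128/0.593) = 5.08 + (-0.666)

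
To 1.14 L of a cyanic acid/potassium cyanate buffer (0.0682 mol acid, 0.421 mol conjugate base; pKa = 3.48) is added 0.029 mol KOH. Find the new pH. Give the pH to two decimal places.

pH = 4.54

OH- converts HOCN to OCN-: HOCN → 0.0392 mol, OCN- → 0.45 mol.
pH = pKa + log(n_OCN-/n_HOCN) = 3.48 + log(0.45/0.0392) = 3.48 + (+1.060)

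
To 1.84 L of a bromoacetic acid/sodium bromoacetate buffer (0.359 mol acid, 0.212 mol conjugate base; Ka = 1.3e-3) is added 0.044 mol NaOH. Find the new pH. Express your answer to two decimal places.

OH- converts BrCH2COOH to BrCH2COO-: BrCH2COOH → 0.315 mol, BrCH2COO- → 0.256 mol.
pKa = −log(1.3 × 10^-3) = 2.886
Henderson–Hasselbalch with mole ratio 0.256/0.315: pH = 2.886 + (-0.090)

pH = 2.80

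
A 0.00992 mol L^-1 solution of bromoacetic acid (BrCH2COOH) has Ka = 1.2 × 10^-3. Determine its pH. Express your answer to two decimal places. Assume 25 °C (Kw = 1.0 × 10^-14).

BrCH2COOH ⇌ BrCH2COO- + H+
From the ICE table, Ka = [H+]²/(0.00992 − [H+]) = 1.2 × 10^-3.
Here C₀/Ka ≈ 8.27, so the small-[H+] approximation fails. Use the quadratic:
[H+] = [−0.0012 + √(0.0012² + 4.76e-05)]/2 = 2.90 × 10^-3 M
pH = −log[H+] = −log(2.90 × 10^-3) = 2.54

pH = 2.54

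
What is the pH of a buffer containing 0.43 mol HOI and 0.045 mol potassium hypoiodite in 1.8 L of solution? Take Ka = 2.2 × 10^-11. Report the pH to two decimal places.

pKa = −log(2.2 × 10^-11) = 10.658
Using pH = pKa + log([base]/[acid]) with [base]/[acid] = 0.045/0.43:
pH = 10.658 + (-0.980) = 9.68

pH = 9.68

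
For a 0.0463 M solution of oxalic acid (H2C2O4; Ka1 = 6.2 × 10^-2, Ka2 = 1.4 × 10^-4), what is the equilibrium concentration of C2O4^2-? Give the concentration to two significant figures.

1.4 × 10^-4 M

First ionization gives [H+] ≈ [HC2O4-] = 3.09 × 10^-2 M.
Second step: Ka2 = [H+][C2O4^2-]/[HC2O4-] ≈ [C2O4^2-] (since [H+] ≈ [HC2O4-]).
So [C2O4^2-] ≈ Ka2.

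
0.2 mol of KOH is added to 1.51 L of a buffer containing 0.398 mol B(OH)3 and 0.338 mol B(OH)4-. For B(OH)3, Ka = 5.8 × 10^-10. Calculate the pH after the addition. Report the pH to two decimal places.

OH- converts B(OH)3 to B(OH)4-: B(OH)3 → 0.198 mol, B(OH)4- → 0.538 mol.
pKa = −log(5.8 × 10^-10) = 9.237
pH = pKa + log([A⁻]/[HA]) = 9.237 + log(0.538/0.198) = 9.237 +0.434

pH = 9.67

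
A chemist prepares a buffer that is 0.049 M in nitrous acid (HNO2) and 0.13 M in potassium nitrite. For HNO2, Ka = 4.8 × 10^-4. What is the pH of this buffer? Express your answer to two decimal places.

pKa = −log(4.8 × 10^-4) = 3.319
Using pH = pKa + log([base]/[acid]) with [base]/[acid] = 0.13/0.049:
pH = 3.319 + (+0.424) = 3.74

pH = 3.74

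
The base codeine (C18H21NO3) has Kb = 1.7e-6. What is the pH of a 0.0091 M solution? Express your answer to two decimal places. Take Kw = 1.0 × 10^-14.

pH = 10.09

C18H21NO3 + H2O ⇌ C18H22NO3+ + OH-
Kb = [OH-]²/(0.0091 − [OH-]) = 1.7 × 10^-6
Since Kb ≪ C₀, [OH-] ≈ √(Kb·C₀) = 1.24 × 10^-4 M.
pOH = −log(1.24 × 10^-4) = 3.91; pH = 14.00 − 3.91 = 10.09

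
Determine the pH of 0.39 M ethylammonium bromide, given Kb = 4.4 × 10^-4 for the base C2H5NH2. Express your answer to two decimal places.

pH = 5.53

C2H5NH3+ is the conjugate acid of the weak base C2H5NH2.
Ka = Kw/Kb = 1.0×10^-14 / 4.4 × 10^-4 = 2.27 × 10^-11
Ka = [H+]²/(0.39 − [H+]) = 2.27 × 10^-11
Since Ka ≪ C₀, [H+] ≈ √(Ka·C₀) = 2.98 × 10^-6 M.
pH = −log[H+] = −log(2.98 × 10^-6) = 5.53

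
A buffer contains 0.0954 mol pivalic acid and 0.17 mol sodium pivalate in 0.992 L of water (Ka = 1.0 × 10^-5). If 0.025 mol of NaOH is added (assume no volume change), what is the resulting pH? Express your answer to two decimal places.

After neutralization: n((CH3)3CCOOH) = 0.0704 mol, n((CH3)3CCOO-) = 0.195 mol.
pKa = −log(1.0 × 10^-5) = 5.000
pH = pKa + log(n_(CH3)3CCOO-/n_(CH3)3CCOOH) = 5.000 + log(0.195/0.0704) = 5.000 + (+0.442)

pH = 5.44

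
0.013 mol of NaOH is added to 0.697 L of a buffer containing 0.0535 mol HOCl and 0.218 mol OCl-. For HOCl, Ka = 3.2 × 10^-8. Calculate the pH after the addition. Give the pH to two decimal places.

After neutralization: n(HOCl) = 0.0405 mol, n(OCl-) = 0.231 mol.
pKa = −log(3.2 × 10^-8) = 7.495
Henderson–Hasselbalch with mole ratio 0.231/0.0405: pH = 7.495 + (+0.756)

pH = 8.25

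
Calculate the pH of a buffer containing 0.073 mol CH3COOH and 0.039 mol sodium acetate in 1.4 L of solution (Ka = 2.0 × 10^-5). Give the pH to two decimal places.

pKa = −log(2.0 × 10^-5) = 4.699
pH = pKa + log([A⁻]/[HA]) = 4.699 + log(0.039/0.073)
pH = 4.699 + (-0.272) = 4.43

pH = 4.43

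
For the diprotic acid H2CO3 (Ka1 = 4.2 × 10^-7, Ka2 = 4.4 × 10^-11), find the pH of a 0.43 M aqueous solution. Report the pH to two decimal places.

Ka1 ≫ Ka2, so treat the first dissociation as the only significant source of H+.
Ka1 = x²/(0.43 − x) = 4.2 × 10^-7
x ≈ √(4.2 × 10^-7 × 0.43) = 4.25 × 10^-4 M
pH = −log(4.25 × 10^-4) = 3.37

pH = 3.37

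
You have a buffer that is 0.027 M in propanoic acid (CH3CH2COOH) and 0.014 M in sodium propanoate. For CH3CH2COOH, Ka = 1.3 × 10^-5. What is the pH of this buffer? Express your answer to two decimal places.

pH = 4.60

pKa = −log(1.3 × 10^-5) = 4.886
Using pH = pKa + log([base]/[acid]) with [base]/[acid] = 0.014/0.027:
pH = 4.886 + (-0.285) = 4.60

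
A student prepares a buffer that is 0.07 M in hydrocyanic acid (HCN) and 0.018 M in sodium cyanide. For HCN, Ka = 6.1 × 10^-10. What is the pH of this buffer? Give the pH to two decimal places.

pH = 8.62

pKa = −log(6.1 × 10^-10) = 9.215
Using pH = pKa + log([base]/[acid]) with [base]/[acid] = 0.018/0.07:
pH = 9.215 + (-0.590) = 8.62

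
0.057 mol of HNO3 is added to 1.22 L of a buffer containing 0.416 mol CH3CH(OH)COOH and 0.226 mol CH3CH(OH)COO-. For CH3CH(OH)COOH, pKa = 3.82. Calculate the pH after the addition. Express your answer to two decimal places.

After neutralization: n(CH3CH(OH)COOH) = 0.473 mol, n(CH3CH(OH)COO-) = 0.169 mol.
Henderson–Hasselbalch with mole ratio 0.169/0.473: pH = 3.82 + (-0.447)

pH = 3.37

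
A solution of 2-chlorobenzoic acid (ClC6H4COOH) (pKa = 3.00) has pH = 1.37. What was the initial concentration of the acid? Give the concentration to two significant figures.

C₀ = 1.9 M

[H+] = 10^(-1.37) = 4.27 × 10^-2 M = x
Ka = 10^(−3.00) = 1.00 × 10^-3
Ka = x²/(C₀ − x) ⇒ C₀ = x + x²/Ka
C₀ = 4.27 × 10^-2 + (4.27 × 10^-2)²/(1.00 × 10^-3) = 1.87 M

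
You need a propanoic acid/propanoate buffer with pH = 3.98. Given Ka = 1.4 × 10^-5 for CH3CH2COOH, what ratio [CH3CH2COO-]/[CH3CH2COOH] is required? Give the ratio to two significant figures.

pKa = -log(1.4 × 10^-5) = 4.854
pH = pKa + log(r) ⇒ log(r) = 3.98 − 4.854 = -0.874
r = [CH3CH2COO-]/[CH3CH2COOH] = 10^(-0.874) = 0.134

ratio = 0.13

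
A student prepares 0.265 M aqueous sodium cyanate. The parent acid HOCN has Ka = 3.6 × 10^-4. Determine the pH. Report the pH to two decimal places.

pH = 8.43

OCN- is the conjugate base of the weak acid HOCN.
Kb = Kw/Ka = 1.0×10^-14 / 3.6 × 10^-4 = 2.78 × 10^-11
From the ICE table, Kb = [OH-]²/(0.265 − [OH-]) = 2.78 × 10^-11.
Since Kb ≪ C₀, [OH-] ≈ √(Kb·C₀) = 2.71 × 10^-6 M.
([OH-]/C₀ = 0.001% < 5%, so the approximation holds.)
pOH = −log(2.71 × 10^-6) = 5.57; pH = 14.00 − 5.57 = 8.43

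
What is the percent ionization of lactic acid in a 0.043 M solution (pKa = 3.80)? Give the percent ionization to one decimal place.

5.9%

CH3CH(OH)COOH ⇌ CH3CH(OH)COO- + H+; let x = [H+] at equilibrium.
Ka = 10^(−3.80) = 1.58 × 10^-4
Solve x² + 0.000158x − 6.79e-06 = 0 → x = 2.53 × 10^-3 M
Fraction ionized = 2.53 × 10^-3 / 0.043 = 0.0588 → 5.9%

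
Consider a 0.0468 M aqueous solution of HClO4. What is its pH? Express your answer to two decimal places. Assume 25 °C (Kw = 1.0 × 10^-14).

HClO4 is a strong acid and dissociates completely, so [H+] = 0.0468 M.
pH = -log(0.0468) = 1.33

pH = 1.33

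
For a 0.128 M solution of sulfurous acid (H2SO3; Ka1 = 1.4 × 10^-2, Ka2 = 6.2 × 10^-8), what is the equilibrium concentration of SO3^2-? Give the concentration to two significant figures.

First ionization gives [H+] ≈ [HSO3-] = 3.59 × 10^-2 M.
Second step: Ka2 = [H+][SO3^2-]/[HSO3-] ≈ [SO3^2-] (since [H+] ≈ [HSO3-]).
So [SO3^2-] ≈ Ka2.

6.2 × 10^-8 M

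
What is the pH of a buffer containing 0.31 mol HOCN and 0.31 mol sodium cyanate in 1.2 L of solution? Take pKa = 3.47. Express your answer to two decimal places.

pH = 3.47

Using pH = pKa + log([base]/[acid]) with [base]/[acid] = 0.31/0.31:
pH = 3.47 + (+0.000) = 3.47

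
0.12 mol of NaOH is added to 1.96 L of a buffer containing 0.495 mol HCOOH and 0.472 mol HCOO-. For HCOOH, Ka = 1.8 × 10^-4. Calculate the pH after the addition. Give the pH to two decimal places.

OH- converts HCOOH to HCOO-: HCOOH → 0.375 mol, HCOO- → 0.592 mol.
pKa = −log(1.8 × 10^-4) = 3.745
Henderson–Hasselbalch with mole ratio 0.592/0.375: pH = 3.745 + (+0.198)

pH = 3.94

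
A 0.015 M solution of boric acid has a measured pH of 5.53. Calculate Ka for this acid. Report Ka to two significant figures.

[H+] = 10^(-5.53) = 2.95 × 10^-6 M
At equilibrium [HA] = 0.015 − 2.95 × 10^-6 = 1.50 × 10^-2 M
Ka = [H+][A-]/[HA] = (2.95 × 10^-6)² / 1.50 × 10^-2 = 5.8 × 10^-10

Ka = 5.8 × 10^-10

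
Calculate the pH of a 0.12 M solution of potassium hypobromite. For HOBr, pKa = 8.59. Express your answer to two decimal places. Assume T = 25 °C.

OBr- is the conjugate base of the weak acid HOBr.
Ka = 10^(−8.59) = 2.57 × 10^-9
Kb = Kw/Ka = 1.0×10^-14 / 2.57 × 10^-9 = 3.89 × 10^-6
Let x = [OH-] at equilibrium. Kb = x²/(0.12 − x).
Assume x ≪ 0.12: x ≈ √(3.89 × 10^-6 × 0.12) = 6.83 × 10^-4 M
Check: 0.57% ionized — well under 5%, approximation valid.
pOH = −log(6.83 × 10^-4) = 3.17; pH = 14.00 − 3.17 = 10.83

pH = 10.83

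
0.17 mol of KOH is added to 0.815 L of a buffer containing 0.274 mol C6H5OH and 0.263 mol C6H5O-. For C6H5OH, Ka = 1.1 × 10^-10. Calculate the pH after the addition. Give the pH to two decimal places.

After neutralization: n(C6H5OH) = 0.104 mol, n(C6H5O-) = 0.433 mol.
pKa = −log(1.1 × 10^-10) = 9.959
Henderson–Hasselbalch with mole ratio 0.433/0.104: pH = 9.959 + (+0.619)

pH = 10.58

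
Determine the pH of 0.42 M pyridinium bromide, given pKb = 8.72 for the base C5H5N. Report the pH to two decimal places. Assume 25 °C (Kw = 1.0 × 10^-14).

pH = 2.83

C5H5NH+ is the conjugate acid of the weak base C5H5N.
Kb = 10^(−8.72) = 1.91 × 10^-9
Ka = Kw/Kb = 1.0×10^-14 / 1.91 × 10^-9 = 5.24 × 10^-6
Ka = x²/(0.42 − x) = 5.24 × 10^-6
Assume x ≪ 0.42: x ≈ √(5.24 × 10^-6 × 0.42) = 1.48 × 10^-3 M
(x/C₀ = 0.35% < 5%, so the approximation holds.)
pH = −log(1.48 × 10^-3) = 2.83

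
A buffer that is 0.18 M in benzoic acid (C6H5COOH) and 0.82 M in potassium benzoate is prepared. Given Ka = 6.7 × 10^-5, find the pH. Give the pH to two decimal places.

pH = 4.83

pKa = −log(6.7 × 10^-5) = 4.174
Using pH = pKa + log([base]/[acid]) with [base]/[acid] = 0.82/0.18:
pH = 4.174 + (+0.659) = 4.83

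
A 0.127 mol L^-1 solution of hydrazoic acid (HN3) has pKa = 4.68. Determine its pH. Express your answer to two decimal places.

pH = 2.79

HN3 ⇌ N3- + H+
Ka = 10^(−4.68) = 2.09 × 10^-5
From the ICE table, Ka = [H+]²/(0.127 − [H+]) = 2.09 × 10^-5.
Assume [H+] ≪ 0.127: [H+] ≈ √(2.09 × 10^-5 × 0.127) = 1.63 × 10^-3 M
([H+]/C₀ = 1.3% < 5%, so the approximation holds.)
pH = −log(1.63 × 10^-3) = 2.79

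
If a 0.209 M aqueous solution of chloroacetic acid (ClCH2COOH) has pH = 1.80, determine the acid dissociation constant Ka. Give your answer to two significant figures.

Ka = 1.3 × 10^-3

[H+] = 10^(-1.80) = 1.58 × 10^-2 M
At equilibrium [HA] = 0.209 − 1.58 × 10^-2 = 1.93 × 10^-1 M
Ka = [H+][A-]/[HA] = (1.58 × 10^-2)² / 1.93 × 10^-1 = 1.3 × 10^-3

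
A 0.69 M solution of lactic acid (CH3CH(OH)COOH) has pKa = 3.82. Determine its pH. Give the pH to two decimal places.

CH3CH(OH)COOH ⇌ CH3CH(OH)COO- + H+
Ka = 10^(−3.82) = 1.51 × 10^-4
Ka = [H+]²/(0.69 − [H+]) = 1.51 × 10^-4
Since Ka ≪ C₀, [H+] ≈ √(Ka·C₀) = 1.02 × 10^-2 M.
pH = −log[H+] = −log(1.02 × 10^-2) = 1.99

pH = 1.99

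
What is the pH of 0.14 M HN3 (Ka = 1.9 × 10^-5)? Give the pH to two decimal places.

pH = 2.79

HN3 ⇌ N3- + H+
From the ICE table, Ka = x²/(0.14 − x) = 1.9 × 10^-5.
Neglecting x in the denominator: x = √(1.9 × 10^-5 × 0.14) = 1.63 × 10^-3 M
(x/C₀ = 1.2% < 5%, so the approximation holds.)
pH = −log[H+] = −log(1.63 × 10^-3) = 2.79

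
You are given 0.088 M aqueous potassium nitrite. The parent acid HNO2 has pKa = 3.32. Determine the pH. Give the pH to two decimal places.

pH = 8.13

NO2- is the conjugate base of the weak acid HNO2.
Ka = 10^(−3.32) = 4.79 × 10^-4
Kb = Kw/Ka = 1.0×10^-14 / 4.79 × 10^-4 = 2.09 × 10^-11
Kb = x²/(0.088 − x) = 2.09 × 10^-11
Assume x ≪ 0.088: x ≈ √(2.09 × 10^-11 × 0.088) = 1.36 × 10^-6 M
(x/C₀ = 0.0015% < 5%, so the approximation holds.)
pOH = −log(1.36 × 10^-6) = 5.87; pH = 14.00 − 5.87 = 8.13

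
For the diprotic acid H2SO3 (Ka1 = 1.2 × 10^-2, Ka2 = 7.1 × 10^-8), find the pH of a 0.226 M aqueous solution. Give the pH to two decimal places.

Ka1 ≫ Ka2, so treat the first dissociation as the only significant source of H+.
Ka1 = x²/(0.226 − x) = 1.2 × 10^-2
Solving the quadratic: x = (−Ka1 + √(Ka1² + 4·Ka1·C₀))/2 = 4.64 × 10^-2 M
pH = −log(4.64 × 10^-2) = 1.33

pH = 1.33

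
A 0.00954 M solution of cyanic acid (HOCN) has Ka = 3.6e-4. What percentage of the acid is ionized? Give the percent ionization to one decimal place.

HOCN ⇌ OCN- + H+; let x = [H+] at equilibrium.
Solve x² + 0.00036x − 3.43e-06 = 0 → x = 1.68 × 10^-3 M
% ionization = x/C₀ × 100% = 1.68 × 10^-3/0.00954 × 100% = 17.6%

17.6%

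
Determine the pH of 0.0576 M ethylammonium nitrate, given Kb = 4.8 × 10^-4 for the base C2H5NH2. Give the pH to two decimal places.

pH = 5.96

C2H5NH3+ is the conjugate acid of the weak base C2H5NH2.
Ka = Kw/Kb = 1.0×10^-14 / 4.8 × 10^-4 = 2.08 × 10^-11
Ka = [H+]²/(0.0576 − [H+]) = 2.08 × 10^-11
Since Ka ≪ C₀, [H+] ≈ √(Ka·C₀) = 1.09 × 10^-6 M.
pH = −log[H+] = −log(1.09 × 10^-6) = 5.96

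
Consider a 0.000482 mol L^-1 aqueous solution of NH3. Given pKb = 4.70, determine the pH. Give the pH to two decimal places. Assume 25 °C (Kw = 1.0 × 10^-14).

pH = 9.95

NH3 + H2O ⇌ NH4+ + OH-
Kb = 10^(−4.70) = 2.00 × 10^-5
Kb = [OH-]²/(0.000482 − [OH-]) = 2.00 × 10^-5
[OH-] is not negligible relative to C₀; solve [OH-]² + 2e-05·[OH-] − 9.64e-09 = 0.
[OH-] = [−2e-05 + √(2e-05² + 3.86e-08)]/2 = 8.87 × 10^-5 M
pOH = −log(8.87 × 10^-5) = 4.05; pH = 14.00 − 4.05 = 9.95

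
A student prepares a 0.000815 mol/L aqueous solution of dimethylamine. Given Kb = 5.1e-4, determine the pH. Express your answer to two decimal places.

(CH3)2NH + H2O ⇌ (CH3)2NH2+ + OH-
From the ICE table, Kb = [OH-]²/(0.000815 − [OH-]) = 5.1 × 10^-4.
Here C₀/Kb ≈ 1.6, so the small-[OH-] approximation fails. Use the quadratic:
[OH-] = [−0.00051 + √(0.00051² + 1.66e-06)]/2 = 4.38 × 10^-4 M
pOH = 3.36, so pH = 14.00 − pOH = 10.64

pH = 10.64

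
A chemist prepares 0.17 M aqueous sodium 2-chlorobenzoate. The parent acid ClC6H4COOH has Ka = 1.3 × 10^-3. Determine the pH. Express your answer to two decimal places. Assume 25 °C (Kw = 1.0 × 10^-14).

pH = 8.06

ClC6H4COO- is the conjugate base of the weak acid ClC6H4COOH.
Kb = Kw/Ka = 1.0×10^-14 / 1.3 × 10^-3 = 7.69 × 10^-12
Let x = [OH-] at equilibrium. Kb = x²/(0.17 − x).
Assume x ≪ 0.17: x ≈ √(7.69 × 10^-12 × 0.17) = 1.14 × 10^-6 M
Check: 0.00067% ionized — well under 5%, approximation valid.
pOH = 5.94, so pH = 14.00 − pOH = 8.06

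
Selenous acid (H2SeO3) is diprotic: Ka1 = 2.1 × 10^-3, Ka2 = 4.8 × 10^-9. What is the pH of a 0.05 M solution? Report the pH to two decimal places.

Since Ka1 ≫ Ka2, the first ionization dominates [H+].
Ka1 = x²/(0.05 − x) = 2.1 × 10^-3
Solving the quadratic: x = (−Ka1 + √(Ka1² + 4·Ka1·C₀))/2 = 9.25 × 10^-3 M
pH = −log(9.25 × 10^-3) = 2.03

pH = 2.03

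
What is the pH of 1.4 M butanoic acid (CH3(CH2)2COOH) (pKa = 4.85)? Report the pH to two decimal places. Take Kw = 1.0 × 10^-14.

CH3(CH2)2COOH ⇌ CH3(CH2)2COO- + H+
Ka = 10^(−4.85) = 1.41 × 10^-5
From the ICE table, Ka = [H+]²/(1.4 − [H+]) = 1.41 × 10^-5.
Assume [H+] ≪ 1.4: [H+] ≈ √(1.41 × 10^-5 × 1.4) = 4.44 × 10^-3 M
([H+]/C₀ = 0.32% < 5%, so the approximation holds.)
pH = −log(4.44 × 10^-3) = 2.35

pH = 2.35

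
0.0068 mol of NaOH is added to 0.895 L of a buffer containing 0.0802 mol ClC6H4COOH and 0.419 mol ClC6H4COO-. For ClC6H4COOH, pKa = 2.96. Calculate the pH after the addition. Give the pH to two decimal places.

After neutralization: n(ClC6H4COOH) = 0.0734 mol, n(ClC6H4COO-) = 0.426 mol.
pH = pKa + log([A⁻]/[HA]) = 2.96 + log(0.426/0.0734) = 2.96 +0.764

pH = 3.72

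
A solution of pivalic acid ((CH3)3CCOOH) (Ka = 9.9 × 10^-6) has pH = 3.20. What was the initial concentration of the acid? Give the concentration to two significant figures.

[H+] = 10^(-3.20) = 6.31 × 10^-4 M = x
Ka = x²/(C₀ − x) ⇒ C₀ = x + x²/Ka
C₀ = 6.31 × 10^-4 + (6.31 × 10^-4)²/(9.9 × 10^-6) = 4.08 × 10^-2 M

C₀ = 4.1 × 10^-2 M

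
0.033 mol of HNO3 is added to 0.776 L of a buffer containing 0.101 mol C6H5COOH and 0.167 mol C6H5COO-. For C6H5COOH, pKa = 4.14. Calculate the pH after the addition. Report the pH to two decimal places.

After neutralization: n(C6H5COOH) = 0.134 mol, n(C6H5COO-) = 0.134 mol.
pH = pKa + log(n_C6H5COO-/n_C6H5COOH) = 4.14 + log(0.134/0.134) = 4.14 + (+0.000)

pH = 4.14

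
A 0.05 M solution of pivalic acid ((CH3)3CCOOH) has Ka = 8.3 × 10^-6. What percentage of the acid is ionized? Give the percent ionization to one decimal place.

1.3%

(CH3)3CCOOH ⇌ (CH3)3CCOO- + H+; let x = [H+] at equilibrium.
x ≈ √(Ka·C₀) = √(8.3 × 10^-6 × 0.05) = 6.44 × 10^-4 M
% ionization = x/C₀ × 100% = 6.44 × 10^-4/0.05 × 100% = 1.3%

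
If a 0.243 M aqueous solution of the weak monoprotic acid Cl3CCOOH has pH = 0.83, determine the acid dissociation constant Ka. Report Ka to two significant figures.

Ka = 2.3 × 10^-1

[H+] = 10^(-0.83) = 1.48 × 10^-1 M
At equilibrium [HA] = 0.243 − 1.48 × 10^-1 = 9.50 × 10^-2 M
Ka = [H+][A-]/[HA] = (1.48 × 10^-1)² / 9.50 × 10^-2 = 2.3 × 10^-1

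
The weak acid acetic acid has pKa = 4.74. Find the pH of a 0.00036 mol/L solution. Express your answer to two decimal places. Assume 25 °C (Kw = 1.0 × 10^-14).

CH3COOH ⇌ CH3COO- + H+
Ka = 10^(−4.74) = 1.82 × 10^-5
Ka = x²/(0.00036 − x) = 1.82 × 10^-5
The 5% rule fails; solving x² + Ka·x − Ka·C₀ = 0 exactly:
x = (−Ka + √(Ka² + 4·Ka·C₀))/2 = 7.24 × 10^-5 M
pH = −log(7.24 × 10^-5) = 4.14

pH = 4.14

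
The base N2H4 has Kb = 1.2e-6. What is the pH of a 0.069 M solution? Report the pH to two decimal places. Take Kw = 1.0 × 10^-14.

pH = 10.46

N2H4 + H2O ⇌ N2H5+ + OH-
Kb = [OH-]²/(0.069 − [OH-]) = 1.2 × 10^-6
Neglecting [OH-] in the denominator: [OH-] = √(1.2 × 10^-6 × 0.069) = 2.88 × 10^-4 M
Check: 0.42% ionized — well under 5%, approximation valid.
pOH = 3.54, so pH = 14.00 − pOH = 10.46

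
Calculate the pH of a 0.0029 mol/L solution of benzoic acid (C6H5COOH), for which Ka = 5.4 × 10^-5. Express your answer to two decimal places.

pH = 3.43

C6H5COOH ⇌ C6H5COO- + H+
Let x = [H+] at equilibrium. Ka = x²/(0.0029 − x).
The 5% rule fails; solving x² + Ka·x − Ka·C₀ = 0 exactly:
x = (−Ka + √(Ka² + 4·Ka·C₀))/2 = 3.70 × 10^-4 M
pH = −log(3.70 × 10^-4) = 3.43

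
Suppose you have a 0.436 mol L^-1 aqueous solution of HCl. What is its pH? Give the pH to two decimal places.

HCl is a strong acid and dissociates completely, so [H+] = 0.436 M.
pH = -log(0.436) = 0.36

pH = 0.36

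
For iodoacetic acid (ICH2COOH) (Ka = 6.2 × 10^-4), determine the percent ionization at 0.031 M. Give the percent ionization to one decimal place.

ICH2COOH ⇌ ICH2COO- + H+; let x = [H+] at equilibrium.
Solve x² + 0.00062x − 1.92e-05 = 0 → x = 4.09 × 10^-3 M
% ionization = x/C₀ × 100% = 4.09 × 10^-3/0.031 × 100% = 13.2%

13.2%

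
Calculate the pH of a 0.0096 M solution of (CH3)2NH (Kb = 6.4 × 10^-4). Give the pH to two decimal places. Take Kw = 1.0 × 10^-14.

(CH3)2NH + H2O ⇌ (CH3)2NH2+ + OH-
Let x = [OH-] at equilibrium. Kb = x²/(0.0096 − x).
x is not negligible relative to C₀; solve x² + 0.00064·x − 6.14e-06 = 0.
x = (−Kb + √(Kb² + 4·Kb·C₀))/2 = 2.18 × 10^-3 M
pOH = −log(2.18 × 10^-3) = 2.66; pH = 14.00 − 2.66 = 11.34

pH = 11.34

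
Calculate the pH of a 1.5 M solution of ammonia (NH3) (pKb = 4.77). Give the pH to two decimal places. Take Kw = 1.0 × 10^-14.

NH3 + H2O ⇌ NH4+ + OH-
Kb = 10^(−4.77) = 1.70 × 10^-5
Let x = [OH-] at equilibrium. Kb = x²/(1.5 − x).
Assume x ≪ 1.5: x ≈ √(1.70 × 10^-5 × 1.5) = 5.05 × 10^-3 M
(x/C₀ = 0.34% < 5%, so the approximation holds.)
pOH = 2.30, so pH = 14.00 − pOH = 11.70

pH = 11.70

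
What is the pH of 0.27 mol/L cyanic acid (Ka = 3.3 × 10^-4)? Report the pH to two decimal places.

HOCN ⇌ OCN- + H+
Let x = [H+] at equilibrium. Ka = x²/(0.27 − x).
Assume x ≪ 0.27: x ≈ √(3.3 × 10^-4 × 0.27) = 9.44 × 10^-3 M
Check: 3.5% ionized — well under 5%, approximation valid.
pH = −log(9.44 × 10^-3) = 2.03

pH = 2.03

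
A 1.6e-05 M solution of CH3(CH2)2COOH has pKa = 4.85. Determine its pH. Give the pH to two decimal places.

CH3(CH2)2COOH ⇌ CH3(CH2)2COO- + H+
Ka = 10^(−4.85) = 1.41 × 10^-5
Ka = x²/(1.6e-05 − x) = 1.41 × 10^-5
x is not negligible relative to C₀; solve x² + 1.41e-05·x − 2.26e-10 = 0.
x = [−1.41e-05 + √(1.41e-05² + 9.02e-10)]/2 = 9.54 × 10^-6 M
pH = −log(9.54 × 10^-6) = 5.02

pH = 5.02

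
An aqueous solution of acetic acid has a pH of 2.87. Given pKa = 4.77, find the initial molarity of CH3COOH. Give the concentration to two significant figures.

[H+] = 10^(-2.87) = 1.35 × 10^-3 M = x
Ka = 10^(−4.77) = 1.70 × 10^-5
Ka = x²/(C₀ − x) ⇒ C₀ = x + x²/Ka
C₀ = 1.35 × 10^-3 + (1.35 × 10^-3)²/(1.70 × 10^-5) = 1.09 × 10^-1 M

C₀ = 1.1 × 10^-1 M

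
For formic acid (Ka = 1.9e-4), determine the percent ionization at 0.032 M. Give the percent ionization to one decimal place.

7.4%

HCOOH ⇌ HCOO- + H+; let x = [H+] at equilibrium.
Ka = x²/(C₀ − x); solving the quadratic gives x = 2.37 × 10^-3 M.
% ionization = x/C₀ × 100% = 2.37 × 10^-3/0.032 × 100% = 7.4%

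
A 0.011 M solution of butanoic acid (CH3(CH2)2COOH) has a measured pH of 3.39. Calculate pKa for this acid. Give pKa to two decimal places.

pKa = 4.81

[H+] = 10^(-3.39) = 4.07 × 10^-4 M
At equilibrium [HA] = 0.011 − 4.07 × 10^-4 = 1.06 × 10^-2 M
Ka = [H+][A-]/[HA] = (4.07 × 10^-4)² / 1.06 × 10^-2 = 1.56 × 10^-5
pKa = -log(1.56 × 10^-5) = 4.81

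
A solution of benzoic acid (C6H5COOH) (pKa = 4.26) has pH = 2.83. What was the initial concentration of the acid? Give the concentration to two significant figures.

[H+] = 10^(-2.83) = 1.48 × 10^-3 M = x
Ka = 10^(−4.26) = 5.50 × 10^-5
Ka = x²/(C₀ − x) ⇒ C₀ = x + x²/Ka
C₀ = 1.48 × 10^-3 + (1.48 × 10^-3)²/(5.50 × 10^-5) = 4.13 × 10^-2 M

C₀ = 4.1 × 10^-2 M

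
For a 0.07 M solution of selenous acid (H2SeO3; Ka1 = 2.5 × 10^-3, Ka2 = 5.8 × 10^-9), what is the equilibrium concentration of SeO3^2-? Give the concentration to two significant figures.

First ionization gives [H+] ≈ [HSeO3-] = 1.20 × 10^-2 M.
Second step: Ka2 = [H+][SeO3^2-]/[HSeO3-] ≈ [SeO3^2-] (since [H+] ≈ [HSeO3-]).
So [SeO3^2-] ≈ Ka2.

5.8 × 10^-9 M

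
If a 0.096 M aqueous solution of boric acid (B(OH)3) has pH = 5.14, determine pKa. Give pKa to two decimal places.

[H+] = 10^(-5.14) = 7.24 × 10^-6 M
At equilibrium [HA] = 0.096 − 7.24 × 10^-6 = 9.60 × 10^-2 M
Ka = [H+][A-]/[HA] = (7.24 × 10^-6)² / 9.60 × 10^-2 = 5.46 × 10^-10
pKa = -log(5.46 × 10^-10) = 9.26

pKa = 9.26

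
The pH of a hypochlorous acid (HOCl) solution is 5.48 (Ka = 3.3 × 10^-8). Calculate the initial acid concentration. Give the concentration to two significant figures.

[H+] = 10^(-5.48) = 3.31 × 10^-6 M = x
Ka = x²/(C₀ − x) ⇒ C₀ = x + x²/Ka
C₀ = 3.31 × 10^-6 + (3.31 × 10^-6)²/(3.3 × 10^-8) = 3.35 × 10^-4 M

C₀ = 3.4 × 10^-4 M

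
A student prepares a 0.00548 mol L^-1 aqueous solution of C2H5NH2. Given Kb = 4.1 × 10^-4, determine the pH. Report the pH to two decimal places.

C2H5NH2 + H2O ⇌ C2H5NH3+ + OH-
From the ICE table, Kb = x²/(0.00548 − x) = 4.1 × 10^-4.
The 5% rule fails; solving x² + Kb·x − Kb·C₀ = 0 exactly:
x = [−0.00041 + √(0.00041² + 8.99e-06)]/2 = 1.31 × 10^-3 M
pOH = −log(1.31 × 10^-3) = 2.88; pH = 14.00 − 2.88 = 11.12

pH = 11.12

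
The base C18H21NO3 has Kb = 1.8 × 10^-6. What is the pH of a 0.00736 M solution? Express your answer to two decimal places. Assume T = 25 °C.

C18H21NO3 + H2O ⇌ C18H22NO3+ + OH-
Kb = [OH-]²/(0.00736 − [OH-]) = 1.8 × 10^-6
Since Kb ≪ C₀, [OH-] ≈ √(Kb·C₀) = 1.15 × 10^-4 M.
([OH-]/C₀ = 1.6% < 5%, so the approximation holds.)
pOH = −log(1.15 × 10^-4) = 3.94; pH = 14.00 − 3.94 = 10.06

pH = 10.06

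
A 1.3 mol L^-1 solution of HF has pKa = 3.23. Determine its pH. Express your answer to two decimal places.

pH = 1.56

HF ⇌ F- + H+
Ka = 10^(−3.23) = 5.89 × 10^-4
Let x = [H+] at equilibrium. Ka = x²/(1.3 − x).
Since Ka ≪ C₀, x ≈ √(Ka·C₀) = 2.77 × 10^-2 M.
pH = −log[H+] = −log(2.77 × 10^-2) = 1.56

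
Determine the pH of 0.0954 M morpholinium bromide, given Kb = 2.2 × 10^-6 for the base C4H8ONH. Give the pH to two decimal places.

pH = 4.68

C4H8ONH2+ is the conjugate acid of the weak base C4H8ONH.
Ka = Kw/Kb = 1.0×10^-14 / 2.2 × 10^-6 = 4.55 × 10^-9
Let x = [H+] at equilibrium. Ka = x²/(0.0954 − x).
Neglecting x in the denominator: x = √(4.55 × 10^-9 × 0.0954) = 2.08 × 10^-5 M
pH = −log[H+] = −log(2.08 × 10^-5) = 4.68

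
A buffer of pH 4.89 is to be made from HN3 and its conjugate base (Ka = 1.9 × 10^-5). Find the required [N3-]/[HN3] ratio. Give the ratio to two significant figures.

ratio = 1.5

pKa = -log(1.9 × 10^-5) = 4.721
pH = pKa + log(r) ⇒ log(r) = 4.89 − 4.721 = +0.169
r = [N3-]/[HN3] = 10^(+0.169) = 1.48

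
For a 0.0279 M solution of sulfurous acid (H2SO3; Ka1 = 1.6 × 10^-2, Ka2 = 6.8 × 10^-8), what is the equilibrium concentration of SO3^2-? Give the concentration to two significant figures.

6.8 × 10^-8 M

First ionization gives [H+] ≈ [HSO3-] = 1.46 × 10^-2 M.
Second step: Ka2 = [H+][SO3^2-]/[HSO3-] ≈ [SO3^2-] (since [H+] ≈ [HSO3-]).
So [SO3^2-] ≈ Ka2.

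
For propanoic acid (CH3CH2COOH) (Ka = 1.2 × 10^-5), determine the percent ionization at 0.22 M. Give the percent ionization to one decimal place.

CH3CH2COOH ⇌ CH3CH2COO- + H+; let x = [H+] at equilibrium.
x ≈ √(Ka·C₀) = √(1.2 × 10^-5 × 0.22) = 1.62 × 10^-3 M
% ionization = x/C₀ × 100% = 1.62 × 10^-3/0.22 × 100% = 0.7%

0.7%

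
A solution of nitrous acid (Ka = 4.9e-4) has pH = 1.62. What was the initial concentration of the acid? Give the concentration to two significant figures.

C₀ = 1.2 M

[H+] = 10^(-1.62) = 2.40 × 10^-2 M = x
Ka = x²/(C₀ − x) ⇒ C₀ = x + x²/Ka
C₀ = 2.40 × 10^-2 + (2.40 × 10^-2)²/(4.9 × 10^-4) = 1.20 M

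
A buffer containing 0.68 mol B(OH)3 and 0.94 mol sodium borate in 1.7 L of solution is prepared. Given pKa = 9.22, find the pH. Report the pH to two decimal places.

pH = pKa + log([A⁻]/[HA]) = 9.22 + log(0.94/0.68)
pH = 9.22 + (+0.141) = 9.36

pH = 9.36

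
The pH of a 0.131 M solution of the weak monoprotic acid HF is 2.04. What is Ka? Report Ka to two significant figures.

Ka = 6.8 × 10^-4

[H+] = 10^(-2.04) = 9.12 × 10^-3 M
At equilibrium [HA] = 0.131 − 9.12 × 10^-3 = 1.22 × 10^-1 M
Ka = [H+][A-]/[HA] = (9.12 × 10^-3)² / 1.22 × 10^-1 = 6.8 × 10^-4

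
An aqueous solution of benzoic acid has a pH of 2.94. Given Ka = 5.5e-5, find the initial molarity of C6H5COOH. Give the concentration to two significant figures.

C₀ = 2.5 × 10^-2 M

[H+] = 10^(-2.94) = 1.15 × 10^-3 M = x
Ka = x²/(C₀ − x) ⇒ C₀ = x + x²/Ka
C₀ = 1.15 × 10^-3 + (1.15 × 10^-3)²/(5.5 × 10^-5) = 2.52 × 10^-2 M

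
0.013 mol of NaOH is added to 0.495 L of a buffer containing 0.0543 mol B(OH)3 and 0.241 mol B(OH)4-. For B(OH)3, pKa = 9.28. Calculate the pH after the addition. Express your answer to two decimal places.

After neutralization: n(B(OH)3) = 0.0413 mol, n(B(OH)4-) = 0.254 mol.
pH = pKa + log(n_B(OH)4-/n_B(OH)3) = 9.28 + log(0.254/0.0413) = 9.28 + (+0.789)

pH = 10.07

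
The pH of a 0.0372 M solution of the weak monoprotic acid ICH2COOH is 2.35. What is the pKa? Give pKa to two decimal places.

pKa = 3.21

[H+] = 10^(-2.35) = 4.47 × 10^-3 M
At equilibrium [HA] = 0.0372 − 4.47 × 10^-3 = 3.27 × 10^-2 M
Ka = [H+][A-]/[HA] = (4.47 × 10^-3)² / 3.27 × 10^-2 = 6.11 × 10^-4
pKa = -log(6.11 × 10^-4) = 3.21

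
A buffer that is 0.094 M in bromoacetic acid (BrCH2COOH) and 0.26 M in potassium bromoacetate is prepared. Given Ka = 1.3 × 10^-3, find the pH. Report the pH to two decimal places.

pH = 3.33

pKa = −log(1.3 × 10^-3) = 2.886
pH = pKa + log([A⁻]/[HA]) = 2.886 + log(0.26/0.094)
pH = 2.886 + (+0.442) = 3.33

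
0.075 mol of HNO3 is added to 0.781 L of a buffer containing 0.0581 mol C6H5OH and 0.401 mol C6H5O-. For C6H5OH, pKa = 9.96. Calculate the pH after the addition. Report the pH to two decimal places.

Added H+ converts C6H5O- to C6H5OH: C6H5OH → 0.133 mol, C6H5O- → 0.326 mol.
Henderson–Hasselbalch with mole ratio 0.326/0.133: pH = 9.96 + (+0.389)

pH = 10.35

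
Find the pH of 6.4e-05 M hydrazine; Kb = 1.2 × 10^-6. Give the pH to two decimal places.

N2H4 + H2O ⇌ N2H5+ + OH-
From the ICE table, Kb = [OH-]²/(6.4e-05 − [OH-]) = 1.2 × 10^-6.
The 5% rule fails; solving [OH-]² + Kb·[OH-] − Kb·C₀ = 0 exactly:
[OH-] = (−Kb + √(Kb² + 4·Kb·C₀))/2 = 8.18 × 10^-6 M
pOH = 5.09, so pH = 14.00 − pOH = 8.91

pH = 8.91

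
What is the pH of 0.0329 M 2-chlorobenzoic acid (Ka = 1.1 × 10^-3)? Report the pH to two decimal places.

pH = 2.26

ClC6H4COOH ⇌ ClC6H4COO- + H+
Ka = x²/(0.0329 − x) = 1.1 × 10^-3
x is not negligible relative to C₀; solve x² + 0.0011·x − 3.62e-05 = 0.
x = (−Ka + √(Ka² + 4·Ka·C₀))/2 = 5.49 × 10^-3 M
pH = −log(5.49 × 10^-3) = 2.26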